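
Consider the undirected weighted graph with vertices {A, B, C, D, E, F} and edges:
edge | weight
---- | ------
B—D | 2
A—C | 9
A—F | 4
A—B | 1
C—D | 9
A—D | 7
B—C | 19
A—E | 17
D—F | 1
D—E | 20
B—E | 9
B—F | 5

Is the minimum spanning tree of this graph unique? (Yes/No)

No

Sort edges by weight, then run Kruskal:
A—B (1): add. Components now {A,B} {C} {D} {E} {F}
D—F (1): add. Components now {A,B} {C} {D,F} {E}
B—D (2): add. Components now {A,B,D,F} {C} {E}
A—F (4): skip — A and F already connected.
B—F (5): skip — B and F already connected.
A—D (7): skip — A and D already connected.
A—C (9): add. Components now {A,B,C,D,F} {E}
B—E (9): add. Components now {A,B,C,D,E,F}
Non-tree edge C—D has weight 9, equal to the heaviest edge on its tree cycle — swapping gives another MST of the same weight. Not unique.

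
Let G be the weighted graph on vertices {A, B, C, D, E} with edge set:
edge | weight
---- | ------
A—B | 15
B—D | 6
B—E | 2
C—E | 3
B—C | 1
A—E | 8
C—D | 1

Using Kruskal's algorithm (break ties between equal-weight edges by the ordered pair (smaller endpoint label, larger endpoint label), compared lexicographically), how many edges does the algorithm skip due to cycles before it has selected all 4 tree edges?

Sort edges by weight, then run Kruskal:
B—C (1): add. Components now {A} {B,C} {D} {E}
C—D (1): add. Components now {A} {B,C,D} {E}
B—E (2): add. Components now {A} {B,C,D,E}
C—E (3): skip — C and E already connected.
B—D (6): skip — B and D already connected.
A—E (8): add. Components now {A,B,C,D,E}
Edges rejected before the tree was complete: 2.

2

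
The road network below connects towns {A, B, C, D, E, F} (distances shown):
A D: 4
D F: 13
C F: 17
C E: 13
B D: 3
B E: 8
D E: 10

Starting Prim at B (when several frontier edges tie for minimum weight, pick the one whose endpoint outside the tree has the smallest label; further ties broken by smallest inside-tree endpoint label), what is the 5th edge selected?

Grow the tree from B using Prim:
Step 1: frontier [B D 3, B E 8] → take B D (3); add D.
Step 2: frontier [B E 8, A D 4, D E 10, D F 13] → take A D (4); add A.
Step 3: frontier [B E 8, D E 10, D F 13] → take B E (8); add E.
Step 4: frontier [D F 13, C E 13] → take C E (13); add C.
Step 5: frontier [C F 17, D F 13] → take D F (13); add F.
The 5th edge added is D F.

D-F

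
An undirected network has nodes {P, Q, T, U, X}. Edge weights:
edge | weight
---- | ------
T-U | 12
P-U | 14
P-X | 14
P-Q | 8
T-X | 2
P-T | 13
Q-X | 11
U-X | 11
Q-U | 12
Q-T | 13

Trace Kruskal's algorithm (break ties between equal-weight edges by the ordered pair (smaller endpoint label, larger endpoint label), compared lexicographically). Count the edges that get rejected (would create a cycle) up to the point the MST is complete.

0

Kruskal: consider edges lightest-first.
T-X (2): add — endpoints in different components.
P-Q (8): add — endpoints in different components.
Q-X (11): add — endpoints in different components.
U-X (11): add — endpoints in different components.
Edges rejected before the tree was complete: 0.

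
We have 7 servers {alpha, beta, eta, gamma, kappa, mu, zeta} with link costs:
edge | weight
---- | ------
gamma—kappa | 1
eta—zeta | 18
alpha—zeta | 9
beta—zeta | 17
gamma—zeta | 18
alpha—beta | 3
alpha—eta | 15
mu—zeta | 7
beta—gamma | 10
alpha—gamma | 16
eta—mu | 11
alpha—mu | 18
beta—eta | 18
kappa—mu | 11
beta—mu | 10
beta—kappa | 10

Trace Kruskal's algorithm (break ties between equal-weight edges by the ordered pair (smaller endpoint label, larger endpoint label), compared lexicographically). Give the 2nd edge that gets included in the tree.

Kruskal: consider edges lightest-first.
gamma—kappa (1): add. Components now {zeta} {gamma,kappa} {alpha} {beta} {eta} {mu}
alpha—beta (3): add. Components now {zeta} {gamma,kappa} {alpha,beta} {eta} {mu}
mu—zeta (7): add. Components now {mu,zeta} {gamma,kappa} {alpha,beta} {eta}
alpha—zeta (9): add. Components now {alpha,beta,mu,zeta} {gamma,kappa} {eta}
beta—gamma (10): add. Components now {alpha,beta,gamma,kappa,mu,zeta} {eta}
beta—kappa (10): skip — kappa and beta already connected.
beta—mu (10): skip — beta and mu already connected.
eta—mu (11): add. Components now {alpha,beta,eta,gamma,kappa,mu,zeta}
The 2nd edge added is alpha—beta.

alpha-beta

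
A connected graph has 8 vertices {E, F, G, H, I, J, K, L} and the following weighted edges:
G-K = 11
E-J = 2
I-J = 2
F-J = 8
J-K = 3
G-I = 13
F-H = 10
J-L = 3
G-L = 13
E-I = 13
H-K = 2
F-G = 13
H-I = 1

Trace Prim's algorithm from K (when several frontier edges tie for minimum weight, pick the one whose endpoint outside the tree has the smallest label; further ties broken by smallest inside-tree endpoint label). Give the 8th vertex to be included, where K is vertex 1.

Prim, starting at K.
Step 1: frontier [H-K 2, J-K 3, G-K 11] → take H-K (2); add H.
Step 2: frontier [H-I 1, F-H 10, J-K 3, G-K 11] → take H-I (1); add I.
Step 3: frontier [F-H 10, I-J 2, E-I 13, G-I 13, J-K 3, G-K 11] → take I-J (2); add J.
Step 4: frontier [F-H 10, E-I 13, G-I 13, E-J 2, J-L 3, F-J 8, G-K 11] → take E-J (2); add E.
Step 5: frontier [F-H 10, G-I 13, J-L 3, F-J 8, G-K 11] → take J-L (3); add L.
Step 6: frontier [F-H 10, G-I 13, F-J 8, G-K 11, G-L 13] → take F-J (8); add F.
Step 7: frontier [F-G 13, G-I 13, G-K 11, G-L 13] → take G-K (11); add G.
Vertex order: K, H, I, J, E, L, F, G. The 8th vertex is G.

G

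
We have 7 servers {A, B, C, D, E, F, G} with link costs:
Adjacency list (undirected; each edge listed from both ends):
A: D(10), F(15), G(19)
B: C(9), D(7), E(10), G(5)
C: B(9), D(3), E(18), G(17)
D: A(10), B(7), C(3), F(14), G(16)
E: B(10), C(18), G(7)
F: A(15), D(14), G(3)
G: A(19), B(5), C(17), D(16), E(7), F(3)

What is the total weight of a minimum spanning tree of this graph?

Sort edges by weight, then run Kruskal:
C–D (3): add — endpoints in different components.
F–G (3): add — endpoints in different components.
B–G (5): add — endpoints in different components.
B–D (7): add — endpoints in different components.
E–G (7): add — endpoints in different components.
B–C (9): skip — B and C already connected.
A–D (10): add — endpoints in different components.
MST edges: C–D, F–G, B–G, B–D, E–G, A–D; total weight 3+3+5+7+7+10 = 35.

35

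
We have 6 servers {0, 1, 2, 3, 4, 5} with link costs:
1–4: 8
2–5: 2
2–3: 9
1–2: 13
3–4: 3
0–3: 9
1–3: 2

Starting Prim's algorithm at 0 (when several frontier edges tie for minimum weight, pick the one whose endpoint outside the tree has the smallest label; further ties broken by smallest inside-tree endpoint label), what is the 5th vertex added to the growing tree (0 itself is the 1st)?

2

Prim, starting at 0.
Step 1: frontier [0–3 9] → take 0–3 (9); add 3.
Step 2: frontier [1–3 2, 3–4 3, 2–3 9] → take 1–3 (2); add 1.
Step 3: frontier [1–4 8, 1–2 13, 3–4 3, 2–3 9] → take 3–4 (3); add 4.
Step 4: frontier [1–2 13, 2–3 9] → take 2–3 (9); add 2.
Step 5: frontier [2–5 2] → take 2–5 (2); add 5.
Vertex order: 0, 3, 1, 4, 2, 5. The 5th vertex is 2.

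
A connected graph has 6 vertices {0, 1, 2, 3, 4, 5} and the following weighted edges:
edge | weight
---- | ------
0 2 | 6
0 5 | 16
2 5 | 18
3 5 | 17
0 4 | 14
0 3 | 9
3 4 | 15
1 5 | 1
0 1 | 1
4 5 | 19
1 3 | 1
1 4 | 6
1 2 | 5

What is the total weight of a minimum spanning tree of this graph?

Prim's algorithm from 0:
Step 1: frontier [0 1 1, 0 2 6, 0 3 9, 0 4 14, 0 5 16] → take 0 1 (1); add 1.
Step 2: frontier [0 2 6, 0 3 9, 0 4 14, 0 5 16, 1 3 1, 1 5 1, 1 2 5, 1 4 6] → take 1 3 (1); add 3.
Step 3: frontier [0 2 6, 0 4 14, 0 5 16, 1 5 1, 1 2 5, 1 4 6, 3 4 15, 3 5 17] → take 1 5 (1); add 5.
Step 4: frontier [0 2 6, 0 4 14, 1 2 5, 1 4 6, 3 4 15, 2 5 18, 4 5 19] → take 1 2 (5); add 2.
Step 5: frontier [0 4 14, 1 4 6, 3 4 15, 4 5 19] → take 1 4 (6); add 4.
MST edges: 0 1, 1 3, 1 5, 1 2, 1 4; total weight 1+1+1+5+6 = 14.

14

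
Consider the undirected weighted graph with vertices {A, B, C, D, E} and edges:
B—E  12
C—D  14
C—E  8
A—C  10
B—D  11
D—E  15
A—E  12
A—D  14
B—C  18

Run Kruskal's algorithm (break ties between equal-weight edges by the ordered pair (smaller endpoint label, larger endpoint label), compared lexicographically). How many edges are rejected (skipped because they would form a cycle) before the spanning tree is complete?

1

Kruskal: consider edges lightest-first.
C—E (8): add. Components now {A} {B} {C,E} {D}
A—C (10): add. Components now {A,C,E} {B} {D}
B—D (11): add. Components now {A,C,E} {B,D}
A—E (12): skip — A and E already connected.
B—E (12): add. Components now {A,B,C,D,E}
Edges rejected before the tree was complete: 1.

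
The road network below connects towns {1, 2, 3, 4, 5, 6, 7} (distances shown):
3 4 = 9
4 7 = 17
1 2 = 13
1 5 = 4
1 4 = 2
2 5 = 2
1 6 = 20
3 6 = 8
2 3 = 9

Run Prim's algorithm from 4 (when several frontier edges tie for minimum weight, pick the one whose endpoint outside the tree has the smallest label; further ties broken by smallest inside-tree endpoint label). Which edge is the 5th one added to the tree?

Prim, starting at 4.
Step 1: frontier [1 4 2, 3 4 9, 4 7 17] → take 1 4 (2); add 1.
Step 2: frontier [1 5 4, 1 2 13, 1 6 20, 3 4 9, 4 7 17] → take 1 5 (4); add 5.
Step 3: frontier [1 2 13, 1 6 20, 3 4 9, 4 7 17, 2 5 2] → take 2 5 (2); add 2.
Step 4: frontier [1 6 20, 2 3 9, 3 4 9, 4 7 17] → take 2 3 (9); add 3.
Step 5: frontier [1 6 20, 3 6 8, 4 7 17] → take 3 6 (8); add 6.
Step 6: frontier [4 7 17] → take 4 7 (17); add 7.
The 5th edge added is 3 6.

3-6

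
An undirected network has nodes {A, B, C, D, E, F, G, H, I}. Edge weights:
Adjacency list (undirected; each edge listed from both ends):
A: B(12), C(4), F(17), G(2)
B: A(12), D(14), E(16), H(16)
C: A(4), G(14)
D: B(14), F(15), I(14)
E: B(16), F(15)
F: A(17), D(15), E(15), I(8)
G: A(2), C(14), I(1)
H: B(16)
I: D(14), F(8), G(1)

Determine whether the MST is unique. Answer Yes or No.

No

Kruskal: consider edges lightest-first.
G—I (1): add — endpoints in different components.
A—G (2): add — endpoints in different components.
A—C (4): add — endpoints in different components.
F—I (8): add — endpoints in different components.
A—B (12): add — endpoints in different components.
B—D (14): add — endpoints in different components.
C—G (14): skip — C and G already connected.
D—I (14): skip — D and I already connected.
D—F (15): skip — D and F already connected.
E—F (15): add — endpoints in different components.
B—E (16): skip — B and E already connected.
B—H (16): add — endpoints in different components.
Non-tree edge D—I has weight 14, equal to the heaviest edge on its tree cycle — swapping gives another MST of the same weight. Not unique.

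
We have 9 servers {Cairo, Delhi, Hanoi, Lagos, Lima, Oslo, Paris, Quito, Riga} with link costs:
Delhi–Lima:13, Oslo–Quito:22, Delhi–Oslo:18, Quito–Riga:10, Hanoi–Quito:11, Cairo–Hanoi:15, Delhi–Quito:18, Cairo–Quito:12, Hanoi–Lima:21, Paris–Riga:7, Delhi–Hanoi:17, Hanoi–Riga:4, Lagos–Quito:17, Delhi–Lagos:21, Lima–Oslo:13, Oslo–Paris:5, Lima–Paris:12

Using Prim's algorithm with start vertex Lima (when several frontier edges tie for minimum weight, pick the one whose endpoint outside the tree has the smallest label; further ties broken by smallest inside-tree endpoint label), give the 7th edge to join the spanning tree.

Delhi-Lima

Prim, starting at Lima.
Step 1: cheapest edge leaving the tree is Lima–Paris (12); add Paris.
Step 2: cheapest edge leaving the tree is Oslo–Paris (5); add Oslo.
Step 3: cheapest edge leaving the tree is Paris–Riga (7); add Riga.
Step 4: cheapest edge leaving the tree is Hanoi–Riga (4); add Hanoi.
Step 5: cheapest edge leaving the tree is Quito–Riga (10); add Quito.
Step 6: cheapest edge leaving the tree is Cairo–Quito (12); add Cairo.
Step 7: cheapest edge leaving the tree is Delhi–Lima (13); add Delhi.
Step 8: cheapest edge leaving the tree is Lagos–Quito (17); add Lagos.
The 7th edge added is Delhi–Lima.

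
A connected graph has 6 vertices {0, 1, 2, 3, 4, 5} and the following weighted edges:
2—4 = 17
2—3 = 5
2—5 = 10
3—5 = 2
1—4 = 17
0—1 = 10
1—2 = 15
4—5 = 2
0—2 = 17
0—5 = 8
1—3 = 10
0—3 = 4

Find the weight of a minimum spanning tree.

23

Prim, starting at 0.
Step 1: cheapest edge leaving the tree is 0—3 (4); add 3.
Step 2: cheapest edge leaving the tree is 3—5 (2); add 5.
Step 3: cheapest edge leaving the tree is 4—5 (2); add 4.
Step 4: cheapest edge leaving the tree is 2—3 (5); add 2.
Step 5: cheapest edge leaving the tree is 0—1 (10); add 1.
MST edges: 0—3, 3—5, 4—5, 2—3, 0—1; total weight 4+2+2+5+10 = 23.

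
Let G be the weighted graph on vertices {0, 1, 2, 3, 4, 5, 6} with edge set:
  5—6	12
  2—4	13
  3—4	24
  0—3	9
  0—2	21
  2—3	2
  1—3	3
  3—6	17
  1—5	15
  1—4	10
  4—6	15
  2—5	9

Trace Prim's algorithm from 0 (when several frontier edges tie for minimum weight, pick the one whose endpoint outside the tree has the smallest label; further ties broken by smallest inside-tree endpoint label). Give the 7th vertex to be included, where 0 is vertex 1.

6

Prim, starting at 0.
Step 1: cheapest edge leaving the tree is 0—3 (9); add 3.
Step 2: cheapest edge leaving the tree is 2—3 (2); add 2.
Step 3: cheapest edge leaving the tree is 1—3 (3); add 1.
Step 4: cheapest edge leaving the tree is 2—5 (9); add 5.
Step 5: cheapest edge leaving the tree is 1—4 (10); add 4.
Step 6: cheapest edge leaving the tree is 5—6 (12); add 6.
Vertex order: 0, 3, 2, 1, 5, 4, 6. The 7th vertex is 6.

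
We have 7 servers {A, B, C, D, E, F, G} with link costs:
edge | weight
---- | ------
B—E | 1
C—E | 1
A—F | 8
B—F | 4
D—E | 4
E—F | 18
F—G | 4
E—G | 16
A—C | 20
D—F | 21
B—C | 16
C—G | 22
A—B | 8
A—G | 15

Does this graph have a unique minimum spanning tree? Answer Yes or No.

Kruskal's algorithm — process edges by increasing weight (ties by edge label):
B—E (1): add — endpoints in different components.
C—E (1): add — endpoints in different components.
B—F (4): add — endpoints in different components.
D—E (4): add — endpoints in different components.
F—G (4): add — endpoints in different components.
A—B (8): add — endpoints in different components.
Non-tree edge A—F has weight 8, equal to the heaviest edge on its tree cycle — swapping gives another MST of the same weight. Not unique.

No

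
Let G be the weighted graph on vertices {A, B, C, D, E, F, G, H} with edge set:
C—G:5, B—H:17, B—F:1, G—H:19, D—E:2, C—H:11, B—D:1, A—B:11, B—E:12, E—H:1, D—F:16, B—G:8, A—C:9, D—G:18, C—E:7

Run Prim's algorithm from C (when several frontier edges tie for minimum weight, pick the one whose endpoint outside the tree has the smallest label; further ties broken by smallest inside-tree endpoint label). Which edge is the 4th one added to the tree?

D-E

Prim, starting at C.
Step 1: cheapest edge leaving the tree is C—G (5); add G.
Step 2: cheapest edge leaving the tree is C—E (7); add E.
Step 3: cheapest edge leaving the tree is E—H (1); add H.
Step 4: cheapest edge leaving the tree is D—E (2); add D.
Step 5: cheapest edge leaving the tree is B—D (1); add B.
Step 6: cheapest edge leaving the tree is B—F (1); add F.
Step 7: cheapest edge leaving the tree is A—C (9); add A.
The 4th edge added is D—E.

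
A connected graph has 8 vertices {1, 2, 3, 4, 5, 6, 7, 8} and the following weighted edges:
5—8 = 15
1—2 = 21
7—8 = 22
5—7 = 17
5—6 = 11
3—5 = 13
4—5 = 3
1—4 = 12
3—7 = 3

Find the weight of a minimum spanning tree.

Grow the tree from 1 using Prim:
Step 1: frontier [1—4 12, 1—2 21] → take 1—4 (12); add 4.
Step 2: frontier [1—2 21, 4—5 3] → take 4—5 (3); add 5.
Step 3: frontier [1—2 21, 5—6 11, 3—5 13, 5—8 15, 5—7 17] → take 5—6 (11); add 6.
Step 4: frontier [1—2 21, 3—5 13, 5—8 15, 5—7 17] → take 3—5 (13); add 3.
Step 5: frontier [1—2 21, 3—7 3, 5—8 15, 5—7 17] → take 3—7 (3); add 7.
Step 6: frontier [1—2 21, 5—8 15, 7—8 22] → take 5—8 (15); add 8.
Step 7: frontier [1—2 21] → take 1—2 (21); add 2.
MST edges: 1—4, 4—5, 5—6, 3—5, 3—7, 5—8, 1—2; total weight 12+3+11+13+3+15+21 = 78.

78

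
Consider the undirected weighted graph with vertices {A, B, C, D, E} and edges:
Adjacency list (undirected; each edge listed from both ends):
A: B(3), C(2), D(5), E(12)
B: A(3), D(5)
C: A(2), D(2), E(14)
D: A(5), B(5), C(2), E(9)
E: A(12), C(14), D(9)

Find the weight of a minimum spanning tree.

16

Kruskal: consider edges lightest-first.
A–C (2): add. Components now {A,C} {B} {D} {E}
C–D (2): add. Components now {A,C,D} {B} {E}
A–B (3): add. Components now {A,B,C,D} {E}
A–D (5): skip — A and D already connected.
B–D (5): skip — B and D already connected.
D–E (9): add. Components now {A,B,C,D,E}
MST edges: A–C, C–D, A–B, D–E; total weight 2+2+3+9 = 16.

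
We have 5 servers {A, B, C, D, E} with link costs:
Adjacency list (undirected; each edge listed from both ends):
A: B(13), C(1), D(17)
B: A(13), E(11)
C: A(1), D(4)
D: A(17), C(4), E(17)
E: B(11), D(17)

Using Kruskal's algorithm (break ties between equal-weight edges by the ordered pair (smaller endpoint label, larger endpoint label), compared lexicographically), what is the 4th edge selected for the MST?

Sort edges by weight, then run Kruskal:
A—C (1): add. Components now {A,C} {B} {D} {E}
C—D (4): add. Components now {A,C,D} {B} {E}
B—E (11): add. Components now {A,C,D} {B,E}
A—B (13): add. Components now {A,B,C,D,E}
The 4th edge added is A—B.

A-B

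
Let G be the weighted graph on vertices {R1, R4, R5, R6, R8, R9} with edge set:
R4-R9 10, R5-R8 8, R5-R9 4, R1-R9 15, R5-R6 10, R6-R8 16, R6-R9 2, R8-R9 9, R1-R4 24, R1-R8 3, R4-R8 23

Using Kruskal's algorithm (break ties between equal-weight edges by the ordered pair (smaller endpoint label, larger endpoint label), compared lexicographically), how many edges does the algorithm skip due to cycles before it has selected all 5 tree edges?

Kruskal: consider edges lightest-first.
R6-R9 (2): add — endpoints in different components.
R1-R8 (3): add — endpoints in different components.
R5-R9 (4): add — endpoints in different components.
R5-R8 (8): add — endpoints in different components.
R8-R9 (9): skip — R8 and R9 already connected.
R4-R9 (10): add — endpoints in different components.
Edges rejected before the tree was complete: 1.

1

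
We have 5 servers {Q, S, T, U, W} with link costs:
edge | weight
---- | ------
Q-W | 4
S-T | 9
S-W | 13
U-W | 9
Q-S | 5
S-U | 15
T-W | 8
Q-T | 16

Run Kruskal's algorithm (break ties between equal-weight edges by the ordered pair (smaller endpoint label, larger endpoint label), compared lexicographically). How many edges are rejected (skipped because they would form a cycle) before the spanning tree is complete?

1

Sort edges by weight, then run Kruskal:
Q-W (4): add — endpoints in different components.
Q-S (5): add — endpoints in different components.
T-W (8): add — endpoints in different components.
S-T (9): skip — T and S already connected.
U-W (9): add — endpoints in different components.
Edges rejected before the tree was complete: 1.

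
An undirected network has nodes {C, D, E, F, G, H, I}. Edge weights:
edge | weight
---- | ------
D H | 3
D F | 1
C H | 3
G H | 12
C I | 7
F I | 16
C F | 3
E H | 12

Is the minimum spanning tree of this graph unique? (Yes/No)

Kruskal: consider edges lightest-first.
D F (1): add — endpoints in different components.
C F (3): add — endpoints in different components.
C H (3): add — endpoints in different components.
D H (3): skip — D and H already connected.
C I (7): add — endpoints in different components.
E H (12): add — endpoints in different components.
G H (12): add — endpoints in different components.
Non-tree edge D H has weight 3, equal to the heaviest edge on its tree cycle — swapping gives another MST of the same weight. Not unique.

No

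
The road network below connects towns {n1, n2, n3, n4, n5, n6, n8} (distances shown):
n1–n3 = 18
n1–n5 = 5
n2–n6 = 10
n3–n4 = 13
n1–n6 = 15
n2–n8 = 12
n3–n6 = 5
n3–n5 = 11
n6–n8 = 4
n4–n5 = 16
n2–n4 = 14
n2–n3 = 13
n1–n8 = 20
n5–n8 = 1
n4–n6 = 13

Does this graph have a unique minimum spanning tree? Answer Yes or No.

Kruskal: consider edges lightest-first.
n5–n8 (1): add — endpoints in different components.
n6–n8 (4): add — endpoints in different components.
n1–n5 (5): add — endpoints in different components.
n3–n6 (5): add — endpoints in different components.
n2–n6 (10): add — endpoints in different components.
n3–n5 (11): skip — n5 and n3 already connected.
n2–n8 (12): skip — n2 and n8 already connected.
n2–n3 (13): skip — n2 and n3 already connected.
n3–n4 (13): add — endpoints in different components.
Non-tree edge n4–n6 has weight 13, equal to the heaviest edge on its tree cycle — swapping gives another MST of the same weight. Not unique.

No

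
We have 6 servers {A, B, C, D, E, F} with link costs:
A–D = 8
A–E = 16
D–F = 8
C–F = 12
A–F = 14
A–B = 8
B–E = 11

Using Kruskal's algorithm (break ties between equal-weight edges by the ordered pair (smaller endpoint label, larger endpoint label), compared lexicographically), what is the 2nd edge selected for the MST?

Sort edges by weight, then run Kruskal:
A–B (8): add. Components now {A,B} {C} {D} {E} {F}
A–D (8): add. Components now {A,B,D} {C} {E} {F}
D–F (8): add. Components now {A,B,D,F} {C} {E}
B–E (11): add. Components now {A,B,D,E,F} {C}
C–F (12): add. Components now {A,B,C,D,E,F}
The 2nd edge added is A–D.

A-D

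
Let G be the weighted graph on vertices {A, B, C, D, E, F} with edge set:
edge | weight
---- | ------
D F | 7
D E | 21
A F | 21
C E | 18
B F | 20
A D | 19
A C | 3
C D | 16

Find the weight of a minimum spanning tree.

Prim, starting at A.
Step 1: cheapest edge leaving the tree is A C (3); add C.
Step 2: cheapest edge leaving the tree is C D (16); add D.
Step 3: cheapest edge leaving the tree is D F (7); add F.
Step 4: cheapest edge leaving the tree is C E (18); add E.
Step 5: cheapest edge leaving the tree is B F (20); add B.
MST edges: A C, C D, D F, C E, B F; total weight 3+16+7+18+20 = 64.

64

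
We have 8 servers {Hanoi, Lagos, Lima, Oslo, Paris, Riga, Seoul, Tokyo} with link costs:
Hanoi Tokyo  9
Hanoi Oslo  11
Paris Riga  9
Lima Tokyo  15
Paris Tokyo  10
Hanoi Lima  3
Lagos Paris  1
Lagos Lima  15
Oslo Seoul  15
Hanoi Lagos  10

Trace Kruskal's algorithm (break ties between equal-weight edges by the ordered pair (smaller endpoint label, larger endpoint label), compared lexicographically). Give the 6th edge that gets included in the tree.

Kruskal: consider edges lightest-first.
Lagos Paris (1): add — endpoints in different components.
Hanoi Lima (3): add — endpoints in different components.
Hanoi Tokyo (9): add — endpoints in different components.
Paris Riga (9): add — endpoints in different components.
Hanoi Lagos (10): add — endpoints in different components.
Paris Tokyo (10): skip — Tokyo and Paris already connected.
Hanoi Oslo (11): add — endpoints in different components.
Lagos Lima (15): skip — Lima and Lagos already connected.
Lima Tokyo (15): skip — Lima and Tokyo already connected.
Oslo Seoul (15): add — endpoints in different components.
The 6th edge added is Hanoi Oslo.

Hanoi-Oslo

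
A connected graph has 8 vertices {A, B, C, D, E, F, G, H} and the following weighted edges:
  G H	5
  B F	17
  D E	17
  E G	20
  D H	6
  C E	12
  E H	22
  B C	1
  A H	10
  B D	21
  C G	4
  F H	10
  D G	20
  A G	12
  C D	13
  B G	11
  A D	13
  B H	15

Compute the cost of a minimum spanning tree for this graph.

48

Sort edges by weight, then run Kruskal:
B C (1): add — endpoints in different components.
C G (4): add — endpoints in different components.
G H (5): add — endpoints in different components.
D H (6): add — endpoints in different components.
A H (10): add — endpoints in different components.
F H (10): add — endpoints in different components.
B G (11): skip — B and G already connected.
A G (12): skip — A and G already connected.
C E (12): add — endpoints in different components.
MST edges: B C, C G, G H, D H, A H, F H, C E; total weight 1+4+5+6+10+10+12 = 48.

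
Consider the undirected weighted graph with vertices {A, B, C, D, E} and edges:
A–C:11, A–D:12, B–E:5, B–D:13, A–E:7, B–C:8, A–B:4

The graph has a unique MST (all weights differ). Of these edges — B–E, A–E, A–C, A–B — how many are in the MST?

2

Kruskal: consider edges lightest-first.
A–B (4): add — endpoints in different components.
B–E (5): add — endpoints in different components.
A–E (7): skip — A and E already connected.
B–C (8): add — endpoints in different components.
A–C (11): skip — A and C already connected.
A–D (12): add — endpoints in different components.
MST edge set: {A–B, B–E, B–C, A–D}.
Of the listed edges, {B–E, A–B} are in the MST → 2.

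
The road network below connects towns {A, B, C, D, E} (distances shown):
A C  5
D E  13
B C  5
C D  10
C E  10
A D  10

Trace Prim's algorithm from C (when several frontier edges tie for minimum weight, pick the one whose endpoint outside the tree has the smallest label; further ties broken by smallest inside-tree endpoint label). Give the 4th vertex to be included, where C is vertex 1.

D

Prim, starting at C.
Step 1: frontier [A C 5, B C 5, C D 10, C E 10] → take A C (5); add A.
Step 2: frontier [A D 10, B C 5, C D 10, C E 10] → take B C (5); add B.
Step 3: frontier [A D 10, C D 10, C E 10] → take A D (10); add D.
Step 4: frontier [C E 10, D E 13] → take C E (10); add E.
Vertex order: C, A, B, D, E. The 4th vertex is D.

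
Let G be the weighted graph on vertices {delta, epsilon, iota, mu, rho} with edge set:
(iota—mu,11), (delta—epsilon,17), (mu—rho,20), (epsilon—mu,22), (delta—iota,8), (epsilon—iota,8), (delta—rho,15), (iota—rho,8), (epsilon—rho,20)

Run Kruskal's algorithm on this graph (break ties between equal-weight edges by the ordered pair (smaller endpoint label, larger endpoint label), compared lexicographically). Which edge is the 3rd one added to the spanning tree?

Sort edges by weight, then run Kruskal:
delta—iota (8): add. Components now {rho} {delta,iota} {mu} {epsilon}
epsilon—iota (8): add. Components now {rho} {delta,epsilon,iota} {mu}
iota—rho (8): add. Components now {delta,epsilon,iota,rho} {mu}
iota—mu (11): add. Components now {delta,epsilon,iota,mu,rho}
The 3rd edge added is iota—rho.

iota-rho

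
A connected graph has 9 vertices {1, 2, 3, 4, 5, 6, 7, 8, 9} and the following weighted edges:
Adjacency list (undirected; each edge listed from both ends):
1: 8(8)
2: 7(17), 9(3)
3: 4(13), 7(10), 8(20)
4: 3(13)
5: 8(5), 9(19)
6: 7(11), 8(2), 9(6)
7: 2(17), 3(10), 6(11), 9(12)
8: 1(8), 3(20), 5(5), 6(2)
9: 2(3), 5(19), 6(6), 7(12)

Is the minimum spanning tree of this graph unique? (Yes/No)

Kruskal: consider edges lightest-first.
6—8 (2): add — endpoints in different components.
2—9 (3): add — endpoints in different components.
5—8 (5): add — endpoints in different components.
6—9 (6): add — endpoints in different components.
1—8 (8): add — endpoints in different components.
3—7 (10): add — endpoints in different components.
6—7 (11): add — endpoints in different components.
7—9 (12): skip — 7 and 9 already connected.
3—4 (13): add — endpoints in different components.
Every non-tree edge has weight strictly greater than the heaviest edge on the tree path between its endpoints, so the MST is unique.

Yes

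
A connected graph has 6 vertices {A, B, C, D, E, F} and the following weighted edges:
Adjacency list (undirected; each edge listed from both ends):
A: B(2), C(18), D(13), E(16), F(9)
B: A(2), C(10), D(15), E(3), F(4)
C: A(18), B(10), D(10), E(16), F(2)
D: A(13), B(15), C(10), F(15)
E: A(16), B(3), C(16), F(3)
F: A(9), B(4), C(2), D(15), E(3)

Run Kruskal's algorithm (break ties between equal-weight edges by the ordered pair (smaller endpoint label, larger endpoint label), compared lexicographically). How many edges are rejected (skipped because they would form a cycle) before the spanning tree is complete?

Kruskal: consider edges lightest-first.
A B (2): add — endpoints in different components.
C F (2): add — endpoints in different components.
B E (3): add — endpoints in different components.
E F (3): add — endpoints in different components.
B F (4): skip — B and F already connected.
A F (9): skip — A and F already connected.
B C (10): skip — B and C already connected.
C D (10): add — endpoints in different components.
Edges rejected before the tree was complete: 3.

3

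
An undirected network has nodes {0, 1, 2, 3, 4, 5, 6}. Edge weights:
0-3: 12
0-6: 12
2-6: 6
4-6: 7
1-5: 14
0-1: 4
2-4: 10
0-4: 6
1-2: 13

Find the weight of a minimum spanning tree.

49

Kruskal's algorithm — process edges by increasing weight (ties by edge label):
0-1 (4): add. Components now {0,1} {2} {3} {4} {5} {6}
0-4 (6): add. Components now {0,1,4} {2} {3} {5} {6}
2-6 (6): add. Components now {0,1,4} {2,6} {3} {5}
4-6 (7): add. Components now {0,1,2,4,6} {3} {5}
2-4 (10): skip — 2 and 4 already connected.
0-3 (12): add. Components now {0,1,2,3,4,6} {5}
0-6 (12): skip — 0 and 6 already connected.
1-2 (13): skip — 1 and 2 already connected.
1-5 (14): add. Components now {0,1,2,3,4,5,6}
MST edges: 0-1, 0-4, 2-6, 4-6, 0-3, 1-5; total weight 4+6+6+7+12+14 = 49.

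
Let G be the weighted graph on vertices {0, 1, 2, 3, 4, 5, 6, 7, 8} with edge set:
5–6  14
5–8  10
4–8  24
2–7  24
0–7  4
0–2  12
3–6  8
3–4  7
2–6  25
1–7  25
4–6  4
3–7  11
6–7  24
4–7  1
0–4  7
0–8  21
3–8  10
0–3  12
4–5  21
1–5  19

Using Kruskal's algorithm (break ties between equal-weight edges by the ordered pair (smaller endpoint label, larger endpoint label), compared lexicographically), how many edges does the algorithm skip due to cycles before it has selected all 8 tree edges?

Kruskal: consider edges lightest-first.
4–7 (1): add — endpoints in different components.
0–7 (4): add — endpoints in different components.
4–6 (4): add — endpoints in different components.
0–4 (7): skip — 0 and 4 already connected.
3–4 (7): add — endpoints in different components.
3–6 (8): skip — 3 and 6 already connected.
3–8 (10): add — endpoints in different components.
5–8 (10): add — endpoints in different components.
3–7 (11): skip — 3 and 7 already connected.
0–2 (12): add — endpoints in different components.
0–3 (12): skip — 0 and 3 already connected.
5–6 (14): skip — 5 and 6 already connected.
1–5 (19): add — endpoints in different components.
Edges rejected before the tree was complete: 5.

5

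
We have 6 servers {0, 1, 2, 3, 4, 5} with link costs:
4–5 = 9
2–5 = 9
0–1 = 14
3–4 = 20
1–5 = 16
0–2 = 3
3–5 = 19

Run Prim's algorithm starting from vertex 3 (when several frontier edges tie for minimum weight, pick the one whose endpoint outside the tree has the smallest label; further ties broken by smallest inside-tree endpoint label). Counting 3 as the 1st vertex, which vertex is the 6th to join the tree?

1

Prim's algorithm from 3:
Step 1: frontier [3–5 19, 3–4 20] → take 3–5 (19); add 5.
Step 2: frontier [3–4 20, 2–5 9, 4–5 9, 1–5 16] → take 2–5 (9); add 2.
Step 3: frontier [0–2 3, 3–4 20, 4–5 9, 1–5 16] → take 0–2 (3); add 0.
Step 4: frontier [0–1 14, 3–4 20, 4–5 9, 1–5 16] → take 4–5 (9); add 4.
Step 5: frontier [0–1 14, 1–5 16] → take 0–1 (14); add 1.
Vertex order: 3, 5, 2, 0, 4, 1. The 6th vertex is 1.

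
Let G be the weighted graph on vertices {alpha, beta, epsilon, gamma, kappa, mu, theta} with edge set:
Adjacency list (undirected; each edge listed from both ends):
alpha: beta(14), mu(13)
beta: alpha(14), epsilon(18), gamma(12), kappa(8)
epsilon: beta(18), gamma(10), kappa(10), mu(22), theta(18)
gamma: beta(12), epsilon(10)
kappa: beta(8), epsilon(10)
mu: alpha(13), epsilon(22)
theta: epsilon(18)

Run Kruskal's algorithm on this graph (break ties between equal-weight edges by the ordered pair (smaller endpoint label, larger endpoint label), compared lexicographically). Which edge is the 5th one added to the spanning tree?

alpha-beta

Sort edges by weight, then run Kruskal:
beta–kappa (8): add. Components now {beta,kappa} {mu} {gamma} {epsilon} {theta} {alpha}
epsilon–gamma (10): add. Components now {beta,kappa} {mu} {epsilon,gamma} {theta} {alpha}
epsilon–kappa (10): add. Components now {beta,epsilon,gamma,kappa} {mu} {theta} {alpha}
beta–gamma (12): skip — beta and gamma already connected.
alpha–mu (13): add. Components now {beta,epsilon,gamma,kappa} {alpha,mu} {theta}
alpha–beta (14): add. Components now {alpha,beta,epsilon,gamma,kappa,mu} {theta}
beta–epsilon (18): skip — beta and epsilon already connected.
epsilon–theta (18): add. Components now {alpha,beta,epsilon,gamma,kappa,mu,theta}
The 5th edge added is alpha–beta.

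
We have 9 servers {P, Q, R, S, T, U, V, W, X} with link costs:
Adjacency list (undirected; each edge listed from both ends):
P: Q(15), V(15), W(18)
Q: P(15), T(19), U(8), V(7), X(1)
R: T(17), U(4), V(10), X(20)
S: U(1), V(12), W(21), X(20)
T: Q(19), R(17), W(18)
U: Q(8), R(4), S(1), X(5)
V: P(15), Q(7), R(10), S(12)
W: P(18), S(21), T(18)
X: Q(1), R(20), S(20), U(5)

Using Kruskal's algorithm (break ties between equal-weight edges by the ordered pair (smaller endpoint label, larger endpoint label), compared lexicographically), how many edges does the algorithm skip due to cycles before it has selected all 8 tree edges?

4

Kruskal's algorithm — process edges by increasing weight (ties by edge label):
Q X (1): add — endpoints in different components.
S U (1): add — endpoints in different components.
R U (4): add — endpoints in different components.
U X (5): add — endpoints in different components.
Q V (7): add — endpoints in different components.
Q U (8): skip — U and Q already connected.
R V (10): skip — R and V already connected.
S V (12): skip — S and V already connected.
P Q (15): add — endpoints in different components.
P V (15): skip — P and V already connected.
R T (17): add — endpoints in different components.
P W (18): add — endpoints in different components.
Edges rejected before the tree was complete: 4.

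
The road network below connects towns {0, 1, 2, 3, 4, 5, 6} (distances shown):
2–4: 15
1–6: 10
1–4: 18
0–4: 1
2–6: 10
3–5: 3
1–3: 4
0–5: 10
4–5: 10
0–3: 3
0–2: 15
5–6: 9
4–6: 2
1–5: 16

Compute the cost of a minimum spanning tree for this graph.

23

Prim, starting at 5.
Step 1: cheapest edge leaving the tree is 3–5 (3); add 3.
Step 2: cheapest edge leaving the tree is 0–3 (3); add 0.
Step 3: cheapest edge leaving the tree is 0–4 (1); add 4.
Step 4: cheapest edge leaving the tree is 4–6 (2); add 6.
Step 5: cheapest edge leaving the tree is 1–3 (4); add 1.
Step 6: cheapest edge leaving the tree is 2–6 (10); add 2.
MST edges: 3–5, 0–3, 0–4, 4–6, 1–3, 2–6; total weight 3+3+1+2+4+10 = 23.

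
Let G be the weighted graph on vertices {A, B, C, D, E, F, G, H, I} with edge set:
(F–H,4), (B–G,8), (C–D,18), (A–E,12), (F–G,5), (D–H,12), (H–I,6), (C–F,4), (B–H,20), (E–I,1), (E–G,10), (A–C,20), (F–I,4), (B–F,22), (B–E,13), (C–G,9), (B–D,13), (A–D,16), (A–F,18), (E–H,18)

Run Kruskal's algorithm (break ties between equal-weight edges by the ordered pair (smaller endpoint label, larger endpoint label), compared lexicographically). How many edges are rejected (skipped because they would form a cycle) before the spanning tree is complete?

Kruskal's algorithm — process edges by increasing weight (ties by edge label):
E–I (1): add — endpoints in different components.
C–F (4): add — endpoints in different components.
F–H (4): add — endpoints in different components.
F–I (4): add — endpoints in different components.
F–G (5): add — endpoints in different components.
H–I (6): skip — H and I already connected.
B–G (8): add — endpoints in different components.
C–G (9): skip — C and G already connected.
E–G (10): skip — E and G already connected.
A–E (12): add — endpoints in different components.
D–H (12): add — endpoints in different components.
Edges rejected before the tree was complete: 3.

3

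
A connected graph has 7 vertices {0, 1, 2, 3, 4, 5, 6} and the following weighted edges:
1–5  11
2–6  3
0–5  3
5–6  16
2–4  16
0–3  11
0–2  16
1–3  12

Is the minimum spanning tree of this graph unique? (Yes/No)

No

Sort edges by weight, then run Kruskal:
0–5 (3): add. Components now {0,5} {1} {2} {3} {4} {6}
2–6 (3): add. Components now {0,5} {1} {2,6} {3} {4}
0–3 (11): add. Components now {0,3,5} {1} {2,6} {4}
1–5 (11): add. Components now {0,1,3,5} {2,6} {4}
1–3 (12): skip — 1 and 3 already connected.
0–2 (16): add. Components now {0,1,2,3,5,6} {4}
2–4 (16): add. Components now {0,1,2,3,4,5,6}
Non-tree edge 5–6 has weight 16, equal to the heaviest edge on its tree cycle — swapping gives another MST of the same weight. Not unique.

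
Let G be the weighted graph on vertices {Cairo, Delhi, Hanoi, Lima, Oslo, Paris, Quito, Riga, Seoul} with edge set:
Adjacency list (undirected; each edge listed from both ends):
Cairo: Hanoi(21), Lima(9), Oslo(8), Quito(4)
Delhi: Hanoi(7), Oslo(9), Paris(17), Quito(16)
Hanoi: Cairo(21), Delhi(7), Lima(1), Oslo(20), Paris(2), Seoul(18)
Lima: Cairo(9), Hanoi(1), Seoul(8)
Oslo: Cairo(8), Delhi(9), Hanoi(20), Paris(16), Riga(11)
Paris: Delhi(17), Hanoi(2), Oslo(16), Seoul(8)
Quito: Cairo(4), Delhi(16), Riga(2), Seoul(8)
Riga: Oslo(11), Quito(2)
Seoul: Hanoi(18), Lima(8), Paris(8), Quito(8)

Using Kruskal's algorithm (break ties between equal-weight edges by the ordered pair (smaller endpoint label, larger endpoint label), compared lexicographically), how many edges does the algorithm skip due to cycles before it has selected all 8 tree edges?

Kruskal: consider edges lightest-first.
Hanoi–Lima (1): add — endpoints in different components.
Hanoi–Paris (2): add — endpoints in different components.
Quito–Riga (2): add — endpoints in different components.
Cairo–Quito (4): add — endpoints in different components.
Delhi–Hanoi (7): add — endpoints in different components.
Cairo–Oslo (8): add — endpoints in different components.
Lima–Seoul (8): add — endpoints in different components.
Paris–Seoul (8): skip — Seoul and Paris already connected.
Quito–Seoul (8): add — endpoints in different components.
Edges rejected before the tree was complete: 1.

1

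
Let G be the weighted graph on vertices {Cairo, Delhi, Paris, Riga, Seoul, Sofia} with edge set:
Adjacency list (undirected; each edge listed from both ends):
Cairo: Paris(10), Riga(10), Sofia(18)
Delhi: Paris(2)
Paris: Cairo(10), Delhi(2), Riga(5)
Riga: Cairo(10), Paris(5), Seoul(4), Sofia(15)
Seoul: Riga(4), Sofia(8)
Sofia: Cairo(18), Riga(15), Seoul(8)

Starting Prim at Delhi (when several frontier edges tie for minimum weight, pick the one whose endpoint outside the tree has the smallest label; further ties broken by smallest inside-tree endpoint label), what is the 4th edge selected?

Prim's algorithm from Delhi:
Step 1: cheapest edge leaving the tree is Delhi Paris (2); add Paris.
Step 2: cheapest edge leaving the tree is Paris Riga (5); add Riga.
Step 3: cheapest edge leaving the tree is Riga Seoul (4); add Seoul.
Step 4: cheapest edge leaving the tree is Seoul Sofia (8); add Sofia.
Step 5: cheapest edge leaving the tree is Cairo Paris (10); add Cairo.
The 4th edge added is Seoul Sofia.

Seoul-Sofia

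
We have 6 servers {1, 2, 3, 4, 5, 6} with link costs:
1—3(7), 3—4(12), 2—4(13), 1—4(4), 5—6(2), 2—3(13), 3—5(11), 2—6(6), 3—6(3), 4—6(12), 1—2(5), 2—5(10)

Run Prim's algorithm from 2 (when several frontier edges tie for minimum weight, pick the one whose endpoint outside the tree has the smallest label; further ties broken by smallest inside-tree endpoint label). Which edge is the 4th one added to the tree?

Prim, starting at 2.
Step 1: frontier [1—2 5, 2—6 6, 2—5 10, 2—3 13, 2—4 13] → take 1—2 (5); add 1.
Step 2: frontier [1—4 4, 1—3 7, 2—6 6, 2—5 10, 2—3 13, 2—4 13] → take 1—4 (4); add 4.
Step 3: frontier [1—3 7, 2—6 6, 2—5 10, 2—3 13, 3—4 12, 4—6 12] → take 2—6 (6); add 6.
Step 4: frontier [1—3 7, 2—5 10, 2—3 13, 3—4 12, 5—6 2, 3—6 3] → take 5—6 (2); add 5.
Step 5: frontier [1—3 7, 2—3 13, 3—4 12, 3—5 11, 3—6 3] → take 3—6 (3); add 3.
The 4th edge added is 5—6.

5-6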